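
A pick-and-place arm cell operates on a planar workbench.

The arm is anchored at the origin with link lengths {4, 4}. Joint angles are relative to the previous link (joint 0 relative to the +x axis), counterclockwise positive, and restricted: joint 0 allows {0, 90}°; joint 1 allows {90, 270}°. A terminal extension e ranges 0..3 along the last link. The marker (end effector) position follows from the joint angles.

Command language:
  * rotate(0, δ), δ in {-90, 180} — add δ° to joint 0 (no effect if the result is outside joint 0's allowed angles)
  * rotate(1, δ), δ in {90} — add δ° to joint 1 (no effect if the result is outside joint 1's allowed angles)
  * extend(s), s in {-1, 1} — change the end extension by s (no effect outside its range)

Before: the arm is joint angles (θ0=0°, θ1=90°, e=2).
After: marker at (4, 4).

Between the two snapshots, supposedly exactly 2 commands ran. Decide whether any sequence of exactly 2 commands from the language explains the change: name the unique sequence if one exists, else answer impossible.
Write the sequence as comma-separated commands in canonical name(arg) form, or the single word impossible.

start: joint angles (θ0=0°, θ1=90°, e=2)
step 1 (extend(-1)): joint angles (θ0=0°, θ1=90°, e=1)
step 2 (extend(-1)): joint angles (θ0=0°, θ1=90°, e=0)
no rival 2-sequence matches.

extend(-1), extend(-1)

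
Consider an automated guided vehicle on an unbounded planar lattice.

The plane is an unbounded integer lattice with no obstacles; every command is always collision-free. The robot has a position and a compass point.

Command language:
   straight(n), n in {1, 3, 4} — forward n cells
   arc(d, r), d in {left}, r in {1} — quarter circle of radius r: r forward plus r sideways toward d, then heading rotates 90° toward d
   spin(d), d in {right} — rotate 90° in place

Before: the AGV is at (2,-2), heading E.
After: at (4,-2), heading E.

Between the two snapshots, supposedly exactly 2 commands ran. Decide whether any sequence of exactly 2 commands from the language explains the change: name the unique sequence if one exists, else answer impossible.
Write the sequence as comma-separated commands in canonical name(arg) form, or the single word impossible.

straight(1), straight(1)

key: still facing E at the end — nothing in the sequence rotates
start: at (2,-2), heading E
step 1 (straight(1)): at (3,-2), heading E
step 2 (straight(1)): at (4,-2), heading E
no rival 2-sequence matches.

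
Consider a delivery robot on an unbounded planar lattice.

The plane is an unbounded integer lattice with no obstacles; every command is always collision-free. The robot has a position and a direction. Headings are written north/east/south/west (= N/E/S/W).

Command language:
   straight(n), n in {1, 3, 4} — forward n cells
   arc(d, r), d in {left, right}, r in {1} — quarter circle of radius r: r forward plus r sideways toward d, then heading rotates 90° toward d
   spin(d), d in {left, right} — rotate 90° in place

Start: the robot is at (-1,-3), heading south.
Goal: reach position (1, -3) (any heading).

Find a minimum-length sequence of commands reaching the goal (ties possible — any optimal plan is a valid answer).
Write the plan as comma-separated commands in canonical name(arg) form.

t0: at (-1,-3), heading south
[1] after arc(left, 1): at (0,-4), heading east
[2] after arc(left, 1): at (1,-3), heading north
shorter routes all fall short; 2 is best.

arc(left, 1), arc(left, 1)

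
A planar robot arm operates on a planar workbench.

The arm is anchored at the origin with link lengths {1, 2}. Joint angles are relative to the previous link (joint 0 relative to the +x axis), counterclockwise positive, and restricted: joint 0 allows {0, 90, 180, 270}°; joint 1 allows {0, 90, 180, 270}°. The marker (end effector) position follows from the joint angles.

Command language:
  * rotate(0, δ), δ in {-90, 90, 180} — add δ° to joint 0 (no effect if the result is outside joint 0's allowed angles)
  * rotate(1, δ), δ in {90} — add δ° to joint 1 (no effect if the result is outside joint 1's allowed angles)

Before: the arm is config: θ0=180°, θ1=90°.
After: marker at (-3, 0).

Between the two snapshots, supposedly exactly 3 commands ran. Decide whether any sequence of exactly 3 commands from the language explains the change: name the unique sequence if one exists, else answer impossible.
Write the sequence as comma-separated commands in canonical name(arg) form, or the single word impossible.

from: config: θ0=180°, θ1=90°
t=1 rotate(1, 90) ⇒ config: θ0=180°, θ1=180°
t=2 rotate(1, 90) ⇒ config: θ0=180°, θ1=270°
t=3 rotate(1, 90) ⇒ config: θ0=180°, θ1=0°
no rival 3-sequence matches.

rotate(1, 90), rotate(1, 90), rotate(1, 90)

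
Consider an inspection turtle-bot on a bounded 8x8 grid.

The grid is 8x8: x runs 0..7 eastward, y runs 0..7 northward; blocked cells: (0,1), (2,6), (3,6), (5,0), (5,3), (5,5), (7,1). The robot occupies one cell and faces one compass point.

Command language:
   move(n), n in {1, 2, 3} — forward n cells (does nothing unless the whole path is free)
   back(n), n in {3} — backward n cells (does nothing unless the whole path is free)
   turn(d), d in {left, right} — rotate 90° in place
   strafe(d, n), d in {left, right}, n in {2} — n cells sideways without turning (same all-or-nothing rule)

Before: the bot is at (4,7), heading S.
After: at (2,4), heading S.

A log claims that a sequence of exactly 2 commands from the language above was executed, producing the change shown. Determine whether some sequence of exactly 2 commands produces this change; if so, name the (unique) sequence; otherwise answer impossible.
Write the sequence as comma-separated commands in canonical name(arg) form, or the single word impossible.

key: running strafe(right, 2) before move(3) would end elsewhere — order is forced
from: at (4,7), heading S
[1] after move(3): at (4,4), heading S
[2] after strafe(right, 2): at (2,4), heading S
uniquely the one of 64 2-step routes that fits.

move(3), strafe(right, 2)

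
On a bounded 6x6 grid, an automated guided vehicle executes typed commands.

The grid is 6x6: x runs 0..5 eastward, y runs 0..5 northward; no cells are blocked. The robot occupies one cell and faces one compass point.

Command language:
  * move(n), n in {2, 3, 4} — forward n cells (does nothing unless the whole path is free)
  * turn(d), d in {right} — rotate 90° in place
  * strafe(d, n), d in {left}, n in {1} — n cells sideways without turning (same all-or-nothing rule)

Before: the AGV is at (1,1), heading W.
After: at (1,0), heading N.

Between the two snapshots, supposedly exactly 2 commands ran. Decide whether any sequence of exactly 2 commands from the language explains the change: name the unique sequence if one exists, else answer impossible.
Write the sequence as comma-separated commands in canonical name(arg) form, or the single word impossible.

key: cell and facing (now N) both changed — the 2 commands mix motion and turning
t0: at (1,1), heading W
step 1 (strafe(left, 1)): at (1,0), heading W
step 2 (turn(right)): at (1,0), heading N
no rival 2-sequence matches.

strafe(left, 1), turn(right)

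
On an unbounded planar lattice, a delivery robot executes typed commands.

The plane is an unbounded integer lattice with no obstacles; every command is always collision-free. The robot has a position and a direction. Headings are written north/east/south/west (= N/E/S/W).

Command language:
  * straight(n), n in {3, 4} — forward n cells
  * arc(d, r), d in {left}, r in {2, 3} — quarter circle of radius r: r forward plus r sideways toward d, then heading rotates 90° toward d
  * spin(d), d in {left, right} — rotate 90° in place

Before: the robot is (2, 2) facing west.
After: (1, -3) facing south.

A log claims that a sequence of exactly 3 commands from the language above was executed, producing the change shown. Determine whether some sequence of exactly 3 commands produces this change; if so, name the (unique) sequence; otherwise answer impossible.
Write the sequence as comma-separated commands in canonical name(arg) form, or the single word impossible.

key: order matters: swapping arc(left, 3) and spin(right) lands elsewhere
t0: (2, 2) facing west
1. arc(left, 3) → (-1, -1) facing south
2. arc(left, 2) → (1, -3) facing east
3. spin(right) → (1, -3) facing south
no other 3-command option fits: unique.

arc(left, 3), arc(left, 2), spin(right)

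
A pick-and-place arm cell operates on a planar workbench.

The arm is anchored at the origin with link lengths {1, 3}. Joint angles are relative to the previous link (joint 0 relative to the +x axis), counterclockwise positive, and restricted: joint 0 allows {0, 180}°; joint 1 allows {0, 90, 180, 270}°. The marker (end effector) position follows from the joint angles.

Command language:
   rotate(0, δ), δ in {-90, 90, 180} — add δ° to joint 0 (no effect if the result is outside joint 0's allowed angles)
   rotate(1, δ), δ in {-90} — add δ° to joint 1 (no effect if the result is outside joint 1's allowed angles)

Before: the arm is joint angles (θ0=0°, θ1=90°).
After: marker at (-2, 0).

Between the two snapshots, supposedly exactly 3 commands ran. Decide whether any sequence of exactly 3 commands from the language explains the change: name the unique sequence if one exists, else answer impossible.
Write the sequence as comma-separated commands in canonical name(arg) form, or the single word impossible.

t0: joint angles (θ0=0°, θ1=90°)
1. rotate(1, -90) → joint angles (θ0=0°, θ1=0°)
2. rotate(1, -90) → joint angles (θ0=0°, θ1=270°)
3. rotate(1, -90) → joint angles (θ0=0°, θ1=180°)
all 64 alternatives checked — unique.

rotate(1, -90), rotate(1, -90), rotate(1, -90)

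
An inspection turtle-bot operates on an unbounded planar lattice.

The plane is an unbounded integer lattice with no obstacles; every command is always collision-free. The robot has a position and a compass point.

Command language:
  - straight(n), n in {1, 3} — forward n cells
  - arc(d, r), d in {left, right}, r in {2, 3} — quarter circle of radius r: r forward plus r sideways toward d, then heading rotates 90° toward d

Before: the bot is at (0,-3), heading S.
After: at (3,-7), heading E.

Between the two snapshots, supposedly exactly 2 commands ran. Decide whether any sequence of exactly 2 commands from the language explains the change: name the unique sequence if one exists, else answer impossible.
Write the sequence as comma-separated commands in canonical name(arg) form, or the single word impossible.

straight(1), arc(left, 3)

key: order matters: swapping straight(1) and arc(left, 3) lands elsewhere
t0: at (0,-3), heading S
t=1 straight(1) ⇒ at (0,-4), heading S
t=2 arc(left, 3) ⇒ at (3,-7), heading E
no rival 2-sequence matches.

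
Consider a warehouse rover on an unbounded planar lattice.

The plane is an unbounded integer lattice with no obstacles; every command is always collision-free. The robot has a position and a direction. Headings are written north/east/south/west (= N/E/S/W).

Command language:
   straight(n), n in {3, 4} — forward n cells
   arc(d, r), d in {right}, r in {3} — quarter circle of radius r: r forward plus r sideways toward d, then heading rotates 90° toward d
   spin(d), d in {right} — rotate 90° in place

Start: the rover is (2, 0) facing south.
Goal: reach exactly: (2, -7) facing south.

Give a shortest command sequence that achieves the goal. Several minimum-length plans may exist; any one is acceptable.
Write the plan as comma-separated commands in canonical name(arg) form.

begin: (2, 0) facing south
step 1 (straight(3)): (2, -3) facing south
step 2 (straight(4)): (2, -7) facing south
shorter routes all fall short; 2 is best.

straight(3), straight(4)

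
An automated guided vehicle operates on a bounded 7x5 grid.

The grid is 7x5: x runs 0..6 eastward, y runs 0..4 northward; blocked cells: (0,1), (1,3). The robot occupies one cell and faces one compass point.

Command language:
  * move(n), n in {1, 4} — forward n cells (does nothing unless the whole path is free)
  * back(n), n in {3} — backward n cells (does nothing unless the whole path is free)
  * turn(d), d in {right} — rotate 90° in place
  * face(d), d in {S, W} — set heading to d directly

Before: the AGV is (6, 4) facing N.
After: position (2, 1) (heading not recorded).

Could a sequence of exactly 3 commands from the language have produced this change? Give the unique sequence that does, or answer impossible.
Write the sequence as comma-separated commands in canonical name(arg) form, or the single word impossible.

back(3), face(W), move(4)

key: order matters: swapping back(3) and move(4) lands elsewhere
initial: (6, 4) facing N
t=1 back(3) ⇒ (6, 1) facing N
t=2 face(W) ⇒ (6, 1) facing W
t=3 move(4) ⇒ (2, 1) facing W
uniquely the one of 216 3-step routes that fits.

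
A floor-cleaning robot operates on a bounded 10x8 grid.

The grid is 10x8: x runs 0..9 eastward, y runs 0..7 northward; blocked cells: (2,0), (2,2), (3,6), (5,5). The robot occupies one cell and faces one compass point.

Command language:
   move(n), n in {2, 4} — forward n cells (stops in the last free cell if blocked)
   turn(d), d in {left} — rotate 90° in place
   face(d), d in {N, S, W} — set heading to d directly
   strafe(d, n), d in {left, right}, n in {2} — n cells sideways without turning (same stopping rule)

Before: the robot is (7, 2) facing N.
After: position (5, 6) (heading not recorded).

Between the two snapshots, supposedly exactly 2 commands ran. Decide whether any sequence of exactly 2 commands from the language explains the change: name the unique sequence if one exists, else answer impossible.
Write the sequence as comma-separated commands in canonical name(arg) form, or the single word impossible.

move(4), strafe(left, 2)

key: order matters: swapping move(4) and strafe(left, 2) lands elsewhere
begin: (7, 2) facing N
step 1 (move(4)): (7, 6) facing N
step 2 (strafe(left, 2)): (5, 6) facing N
no other 2-command option fits: unique.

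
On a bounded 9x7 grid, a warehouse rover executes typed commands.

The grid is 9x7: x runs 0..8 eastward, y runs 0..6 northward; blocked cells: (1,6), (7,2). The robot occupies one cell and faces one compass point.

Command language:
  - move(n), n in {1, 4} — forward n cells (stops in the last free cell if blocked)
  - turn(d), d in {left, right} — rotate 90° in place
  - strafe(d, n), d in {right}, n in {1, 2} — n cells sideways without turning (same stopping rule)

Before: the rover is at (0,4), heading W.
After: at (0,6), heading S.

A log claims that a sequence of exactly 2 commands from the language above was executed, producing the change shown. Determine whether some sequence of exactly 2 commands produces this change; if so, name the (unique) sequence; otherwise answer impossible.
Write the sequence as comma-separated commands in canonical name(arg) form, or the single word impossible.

strafe(right, 2), turn(left)

key: position moved to (0,6) AND the heading swung to S — translation plus rotation needed
begin: at (0,4), heading W
1. strafe(right, 2) → at (0,6), heading W
2. turn(left) → at (0,6), heading S
uniquely the one of 36 2-step routes that fits.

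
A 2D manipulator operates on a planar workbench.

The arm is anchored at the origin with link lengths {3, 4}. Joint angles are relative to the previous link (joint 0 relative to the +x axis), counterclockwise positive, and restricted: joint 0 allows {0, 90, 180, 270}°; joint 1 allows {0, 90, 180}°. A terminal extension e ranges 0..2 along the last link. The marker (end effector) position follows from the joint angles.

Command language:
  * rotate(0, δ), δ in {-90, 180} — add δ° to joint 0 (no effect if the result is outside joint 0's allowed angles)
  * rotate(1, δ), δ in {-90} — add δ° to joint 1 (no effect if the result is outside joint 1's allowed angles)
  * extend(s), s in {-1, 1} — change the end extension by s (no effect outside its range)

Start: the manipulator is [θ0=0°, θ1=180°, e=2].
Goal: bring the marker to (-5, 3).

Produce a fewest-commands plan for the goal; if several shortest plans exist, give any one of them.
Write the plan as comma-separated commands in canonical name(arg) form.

rotate(1, -90), rotate(0, -90), rotate(0, 180), extend(-1)

t0: [θ0=0°, θ1=180°, e=2]
1. rotate(1, -90) → [θ0=0°, θ1=90°, e=2]
2. rotate(0, -90) → [θ0=270°, θ1=90°, e=2]
3. rotate(0, 180) → [θ0=90°, θ1=90°, e=2]
4. extend(-1) → [θ0=90°, θ1=90°, e=1]
nothing shorter than 4 reaches the goal.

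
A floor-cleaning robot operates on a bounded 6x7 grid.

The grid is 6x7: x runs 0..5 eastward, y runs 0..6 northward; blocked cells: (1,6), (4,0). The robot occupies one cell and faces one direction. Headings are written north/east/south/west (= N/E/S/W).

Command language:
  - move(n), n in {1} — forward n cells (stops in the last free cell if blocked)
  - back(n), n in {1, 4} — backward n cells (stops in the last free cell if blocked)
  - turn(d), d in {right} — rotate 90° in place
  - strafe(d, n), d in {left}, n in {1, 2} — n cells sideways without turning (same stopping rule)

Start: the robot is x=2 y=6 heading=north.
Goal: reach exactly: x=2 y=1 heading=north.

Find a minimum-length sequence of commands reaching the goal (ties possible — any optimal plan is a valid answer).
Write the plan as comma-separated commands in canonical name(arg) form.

t0: x=2 y=6 heading=north
t=1 back(1) ⇒ x=2 y=5 heading=north
t=2 back(4) ⇒ x=2 y=1 heading=north
shorter routes all fall short; 2 is best.

back(1), back(4)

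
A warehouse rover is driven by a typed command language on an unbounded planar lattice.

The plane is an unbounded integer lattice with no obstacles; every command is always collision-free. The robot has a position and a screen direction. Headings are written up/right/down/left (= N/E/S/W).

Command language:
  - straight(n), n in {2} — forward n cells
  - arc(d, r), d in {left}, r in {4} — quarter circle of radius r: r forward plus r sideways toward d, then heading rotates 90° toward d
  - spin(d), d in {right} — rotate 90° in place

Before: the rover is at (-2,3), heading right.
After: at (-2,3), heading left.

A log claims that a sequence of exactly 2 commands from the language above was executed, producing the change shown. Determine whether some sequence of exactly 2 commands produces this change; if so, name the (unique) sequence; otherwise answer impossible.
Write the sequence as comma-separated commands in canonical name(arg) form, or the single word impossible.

spin(right), spin(right)

key: parked at (-2,3) the whole time — nothing moves the robot
begin: at (-2,3), heading right
t=1 spin(right) ⇒ at (-2,3), heading down
t=2 spin(right) ⇒ at (-2,3), heading left
uniquely the one of 9 2-step routes that fits.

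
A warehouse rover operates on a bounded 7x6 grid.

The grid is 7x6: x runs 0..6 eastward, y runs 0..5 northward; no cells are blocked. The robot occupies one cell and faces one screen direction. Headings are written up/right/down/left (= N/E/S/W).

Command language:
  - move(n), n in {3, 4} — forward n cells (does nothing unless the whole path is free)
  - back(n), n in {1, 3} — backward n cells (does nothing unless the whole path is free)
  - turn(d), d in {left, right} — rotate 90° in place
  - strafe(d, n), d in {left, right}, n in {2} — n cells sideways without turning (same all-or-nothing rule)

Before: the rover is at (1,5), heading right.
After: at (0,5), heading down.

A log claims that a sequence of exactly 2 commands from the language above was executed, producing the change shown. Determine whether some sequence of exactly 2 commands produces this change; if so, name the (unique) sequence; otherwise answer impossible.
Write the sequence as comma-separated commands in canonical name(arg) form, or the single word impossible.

key: cell and facing (now S) both changed — the 2 commands mix motion and turning
start: at (1,5), heading right
1. back(1) → at (0,5), heading right
2. turn(right) → at (0,5), heading down
no rival 2-sequence matches.

back(1), turn(right)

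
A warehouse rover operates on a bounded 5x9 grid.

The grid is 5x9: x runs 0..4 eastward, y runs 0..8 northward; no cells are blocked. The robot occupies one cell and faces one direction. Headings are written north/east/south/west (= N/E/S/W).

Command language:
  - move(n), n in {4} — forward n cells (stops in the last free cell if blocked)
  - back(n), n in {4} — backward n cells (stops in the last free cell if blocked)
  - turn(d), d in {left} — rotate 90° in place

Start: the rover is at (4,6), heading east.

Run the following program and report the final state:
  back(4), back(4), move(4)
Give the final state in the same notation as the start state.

at (4,6), heading east

t0: at (4,6), heading east
step 1 (back(4)): at (0,6), heading east
step 2 (back(4)): at (0,6), heading east
step 3 (move(4)): at (4,6), heading east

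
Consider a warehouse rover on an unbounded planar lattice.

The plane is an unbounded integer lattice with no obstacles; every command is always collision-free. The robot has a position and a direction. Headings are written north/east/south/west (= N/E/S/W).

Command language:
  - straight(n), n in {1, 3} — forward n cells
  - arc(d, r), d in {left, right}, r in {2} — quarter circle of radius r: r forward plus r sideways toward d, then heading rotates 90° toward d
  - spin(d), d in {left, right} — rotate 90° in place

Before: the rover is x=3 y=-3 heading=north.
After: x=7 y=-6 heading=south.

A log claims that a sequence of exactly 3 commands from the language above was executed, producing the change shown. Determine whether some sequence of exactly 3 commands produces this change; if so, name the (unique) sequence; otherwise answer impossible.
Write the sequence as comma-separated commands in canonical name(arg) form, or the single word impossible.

key: order matters: swapping arc(right, 2) and straight(3) lands elsewhere
initial: x=3 y=-3 heading=north
[1] after arc(right, 2): x=5 y=-1 heading=east
[2] after arc(right, 2): x=7 y=-3 heading=south
[3] after straight(3): x=7 y=-6 heading=south
no other 3-command option fits: unique.

arc(right, 2), arc(right, 2), straight(3)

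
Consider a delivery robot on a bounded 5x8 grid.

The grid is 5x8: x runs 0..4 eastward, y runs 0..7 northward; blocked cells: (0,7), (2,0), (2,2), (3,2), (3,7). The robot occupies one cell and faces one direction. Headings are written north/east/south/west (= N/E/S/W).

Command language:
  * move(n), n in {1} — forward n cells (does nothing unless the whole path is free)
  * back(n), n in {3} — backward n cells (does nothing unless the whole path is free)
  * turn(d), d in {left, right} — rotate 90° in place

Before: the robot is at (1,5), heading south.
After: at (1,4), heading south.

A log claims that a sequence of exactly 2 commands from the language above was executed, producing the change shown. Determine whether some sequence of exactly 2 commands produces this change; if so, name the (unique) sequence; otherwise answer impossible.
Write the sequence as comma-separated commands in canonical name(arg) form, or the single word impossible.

back(3), move(1)

key: back(3) would leave the grid, so it does nothing
initial: at (1,5), heading south
[1] after back(3): at (1,5), heading south
[2] after move(1): at (1,4), heading south
all 16 alternatives checked — unique.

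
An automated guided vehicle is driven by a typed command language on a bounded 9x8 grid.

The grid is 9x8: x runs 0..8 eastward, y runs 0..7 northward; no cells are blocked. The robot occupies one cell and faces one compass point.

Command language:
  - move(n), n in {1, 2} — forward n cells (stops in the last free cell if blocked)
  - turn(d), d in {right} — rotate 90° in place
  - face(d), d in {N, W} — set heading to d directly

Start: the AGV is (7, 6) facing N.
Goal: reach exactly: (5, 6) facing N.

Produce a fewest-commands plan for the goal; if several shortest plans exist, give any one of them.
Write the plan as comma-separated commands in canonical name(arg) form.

t0: (7, 6) facing N
1. face(W) → (7, 6) facing W
2. move(2) → (5, 6) facing W
3. face(N) → (5, 6) facing N
shorter routes all fall short; 3 is best.

face(W), move(2), face(N)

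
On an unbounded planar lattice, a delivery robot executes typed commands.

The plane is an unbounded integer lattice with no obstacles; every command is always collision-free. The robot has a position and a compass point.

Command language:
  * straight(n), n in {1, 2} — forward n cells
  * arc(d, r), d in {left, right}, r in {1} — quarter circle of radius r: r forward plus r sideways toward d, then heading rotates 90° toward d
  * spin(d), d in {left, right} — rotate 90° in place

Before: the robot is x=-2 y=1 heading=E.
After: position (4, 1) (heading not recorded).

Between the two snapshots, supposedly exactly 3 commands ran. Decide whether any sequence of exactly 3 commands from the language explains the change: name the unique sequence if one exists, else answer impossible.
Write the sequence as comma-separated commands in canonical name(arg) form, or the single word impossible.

initial: x=-2 y=1 heading=E
step 1 (straight(2)): x=0 y=1 heading=E
step 2 (straight(2)): x=2 y=1 heading=E
step 3 (straight(2)): x=4 y=1 heading=E
no rival 3-sequence matches.

straight(2), straight(2), straight(2)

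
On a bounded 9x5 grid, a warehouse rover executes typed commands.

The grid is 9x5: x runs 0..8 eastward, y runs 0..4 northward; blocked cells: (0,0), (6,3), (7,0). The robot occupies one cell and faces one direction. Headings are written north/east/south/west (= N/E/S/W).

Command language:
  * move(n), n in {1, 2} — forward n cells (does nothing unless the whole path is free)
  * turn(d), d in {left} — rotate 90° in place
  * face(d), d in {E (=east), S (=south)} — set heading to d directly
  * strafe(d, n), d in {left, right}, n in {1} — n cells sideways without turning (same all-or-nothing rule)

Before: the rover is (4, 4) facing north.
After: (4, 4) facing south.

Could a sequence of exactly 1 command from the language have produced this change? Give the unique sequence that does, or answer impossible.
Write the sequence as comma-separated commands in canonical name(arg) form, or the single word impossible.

face(S)

key: (4,4) unchanged — the single command moves nothing
t0: (4, 4) facing north
[1] after face(S): (4, 4) facing south
no rival 1-sequence matches.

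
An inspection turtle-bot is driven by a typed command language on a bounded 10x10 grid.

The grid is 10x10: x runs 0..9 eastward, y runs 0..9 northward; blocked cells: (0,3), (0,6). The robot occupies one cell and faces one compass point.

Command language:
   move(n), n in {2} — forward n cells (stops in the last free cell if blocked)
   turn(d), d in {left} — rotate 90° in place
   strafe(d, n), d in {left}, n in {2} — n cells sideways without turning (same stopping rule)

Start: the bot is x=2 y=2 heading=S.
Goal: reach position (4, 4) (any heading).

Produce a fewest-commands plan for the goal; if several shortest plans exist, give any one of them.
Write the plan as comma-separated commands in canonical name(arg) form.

start: x=2 y=2 heading=S
[1] after strafe(left, 2): x=4 y=2 heading=S
[2] after turn(left): x=4 y=2 heading=E
[3] after strafe(left, 2): x=4 y=4 heading=E
nothing shorter than 3 reaches the goal.

strafe(left, 2), turn(left), strafe(left, 2)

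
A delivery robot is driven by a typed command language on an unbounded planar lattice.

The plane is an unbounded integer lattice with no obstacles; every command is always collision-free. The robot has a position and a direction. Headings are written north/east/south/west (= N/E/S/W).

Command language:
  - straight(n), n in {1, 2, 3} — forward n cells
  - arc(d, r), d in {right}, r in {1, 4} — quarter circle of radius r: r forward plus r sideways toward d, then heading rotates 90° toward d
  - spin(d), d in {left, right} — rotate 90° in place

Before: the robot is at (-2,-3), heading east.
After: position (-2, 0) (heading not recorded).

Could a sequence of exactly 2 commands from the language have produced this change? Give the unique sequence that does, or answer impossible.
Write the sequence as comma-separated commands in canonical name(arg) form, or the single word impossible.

key: order matters: swapping spin(left) and straight(3) lands elsewhere
start: at (-2,-3), heading east
step 1 (spin(left)): at (-2,-3), heading north
step 2 (straight(3)): at (-2,0), heading north
no rival 2-sequence matches.

spin(left), straight(3)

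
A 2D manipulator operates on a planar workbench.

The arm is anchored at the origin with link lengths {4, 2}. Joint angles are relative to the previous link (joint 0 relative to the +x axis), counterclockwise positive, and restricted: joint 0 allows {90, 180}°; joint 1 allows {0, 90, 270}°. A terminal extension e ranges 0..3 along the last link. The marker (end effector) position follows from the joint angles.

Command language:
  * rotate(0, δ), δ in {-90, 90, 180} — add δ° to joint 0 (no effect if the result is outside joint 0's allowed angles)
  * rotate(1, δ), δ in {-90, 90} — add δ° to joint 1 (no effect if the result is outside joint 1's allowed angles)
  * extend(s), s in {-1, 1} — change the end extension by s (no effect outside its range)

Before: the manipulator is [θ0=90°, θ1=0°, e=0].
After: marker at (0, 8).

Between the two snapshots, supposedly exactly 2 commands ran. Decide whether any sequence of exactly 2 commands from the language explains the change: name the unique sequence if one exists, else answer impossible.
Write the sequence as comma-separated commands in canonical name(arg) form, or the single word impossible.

begin: [θ0=90°, θ1=0°, e=0]
t=1 extend(1) ⇒ [θ0=90°, θ1=0°, e=1]
t=2 extend(1) ⇒ [θ0=90°, θ1=0°, e=2]
all 49 alternatives checked — unique.

extend(1), extend(1)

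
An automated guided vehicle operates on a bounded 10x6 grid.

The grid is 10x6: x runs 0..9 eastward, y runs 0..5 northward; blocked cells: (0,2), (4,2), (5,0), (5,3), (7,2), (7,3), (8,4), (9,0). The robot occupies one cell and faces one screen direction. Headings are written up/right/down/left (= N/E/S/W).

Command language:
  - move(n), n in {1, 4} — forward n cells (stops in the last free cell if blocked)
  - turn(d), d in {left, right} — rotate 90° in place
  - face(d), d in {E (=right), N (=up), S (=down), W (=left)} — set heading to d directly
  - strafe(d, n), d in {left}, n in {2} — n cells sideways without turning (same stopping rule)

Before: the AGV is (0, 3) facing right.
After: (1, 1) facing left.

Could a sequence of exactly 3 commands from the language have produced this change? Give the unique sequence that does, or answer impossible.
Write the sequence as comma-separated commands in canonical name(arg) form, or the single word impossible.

move(1), face(W), strafe(left, 2)

key: running strafe(left, 2) before move(1) would end elsewhere — order is forced
t0: (0, 3) facing right
1. move(1) → (1, 3) facing right
2. face(W) → (1, 3) facing left
3. strafe(left, 2) → (1, 1) facing left
all 729 alternatives checked — unique.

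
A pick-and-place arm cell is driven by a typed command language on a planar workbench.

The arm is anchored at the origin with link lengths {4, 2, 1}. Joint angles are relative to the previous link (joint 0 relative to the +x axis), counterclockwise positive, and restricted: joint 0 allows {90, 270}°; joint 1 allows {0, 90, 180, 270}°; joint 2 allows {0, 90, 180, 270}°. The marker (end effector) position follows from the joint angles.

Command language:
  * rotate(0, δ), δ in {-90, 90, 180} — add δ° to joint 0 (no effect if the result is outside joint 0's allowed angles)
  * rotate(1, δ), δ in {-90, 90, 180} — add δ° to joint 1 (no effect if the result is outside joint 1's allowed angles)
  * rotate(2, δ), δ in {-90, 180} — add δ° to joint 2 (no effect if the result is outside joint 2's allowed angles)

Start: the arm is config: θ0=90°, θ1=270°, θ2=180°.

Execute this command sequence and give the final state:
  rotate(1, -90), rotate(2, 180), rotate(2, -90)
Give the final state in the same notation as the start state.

begin: config: θ0=90°, θ1=270°, θ2=180°
step 1 (rotate(1, -90)): config: θ0=90°, θ1=180°, θ2=180°
step 2 (rotate(2, 180)): config: θ0=90°, θ1=180°, θ2=0°
step 3 (rotate(2, -90)): config: θ0=90°, θ1=180°, θ2=270°

config: θ0=90°, θ1=180°, θ2=270°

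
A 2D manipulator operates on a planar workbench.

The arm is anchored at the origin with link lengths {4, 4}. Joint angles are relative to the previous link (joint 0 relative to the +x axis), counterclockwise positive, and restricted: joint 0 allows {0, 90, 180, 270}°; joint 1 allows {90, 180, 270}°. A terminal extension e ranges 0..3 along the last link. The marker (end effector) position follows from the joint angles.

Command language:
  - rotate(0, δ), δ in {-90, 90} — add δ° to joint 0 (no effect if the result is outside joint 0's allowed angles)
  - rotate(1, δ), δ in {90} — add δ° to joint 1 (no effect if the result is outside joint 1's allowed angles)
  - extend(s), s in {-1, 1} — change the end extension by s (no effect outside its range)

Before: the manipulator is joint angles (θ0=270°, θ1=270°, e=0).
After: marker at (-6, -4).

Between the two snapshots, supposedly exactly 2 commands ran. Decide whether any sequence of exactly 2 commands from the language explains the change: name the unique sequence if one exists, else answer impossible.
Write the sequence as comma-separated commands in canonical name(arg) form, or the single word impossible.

extend(1), extend(1)

t0: joint angles (θ0=270°, θ1=270°, e=0)
t=1 extend(1) ⇒ joint angles (θ0=270°, θ1=270°, e=1)
t=2 extend(1) ⇒ joint angles (θ0=270°, θ1=270°, e=2)
uniquely the one of 25 2-step routes that fits.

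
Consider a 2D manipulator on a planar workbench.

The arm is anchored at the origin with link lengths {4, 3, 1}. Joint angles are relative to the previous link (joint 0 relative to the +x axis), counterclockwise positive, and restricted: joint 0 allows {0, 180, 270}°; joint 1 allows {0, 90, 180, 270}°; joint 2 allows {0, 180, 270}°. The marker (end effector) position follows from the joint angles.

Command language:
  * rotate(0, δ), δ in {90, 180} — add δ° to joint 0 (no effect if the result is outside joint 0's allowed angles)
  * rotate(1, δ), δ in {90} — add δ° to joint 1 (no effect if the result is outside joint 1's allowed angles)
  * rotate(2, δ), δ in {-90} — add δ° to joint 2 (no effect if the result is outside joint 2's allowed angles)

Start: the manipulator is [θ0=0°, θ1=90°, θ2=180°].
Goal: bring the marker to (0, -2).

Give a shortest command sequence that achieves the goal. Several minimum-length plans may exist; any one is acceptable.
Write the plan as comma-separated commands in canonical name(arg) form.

start: [θ0=0°, θ1=90°, θ2=180°]
step 1 (rotate(0, 180)): [θ0=180°, θ1=90°, θ2=180°]
step 2 (rotate(0, 90)): [θ0=270°, θ1=90°, θ2=180°]
step 3 (rotate(1, 90)): [θ0=270°, θ1=180°, θ2=180°]
nothing shorter than 3 reaches the goal.

rotate(0, 180), rotate(0, 90), rotate(1, 90)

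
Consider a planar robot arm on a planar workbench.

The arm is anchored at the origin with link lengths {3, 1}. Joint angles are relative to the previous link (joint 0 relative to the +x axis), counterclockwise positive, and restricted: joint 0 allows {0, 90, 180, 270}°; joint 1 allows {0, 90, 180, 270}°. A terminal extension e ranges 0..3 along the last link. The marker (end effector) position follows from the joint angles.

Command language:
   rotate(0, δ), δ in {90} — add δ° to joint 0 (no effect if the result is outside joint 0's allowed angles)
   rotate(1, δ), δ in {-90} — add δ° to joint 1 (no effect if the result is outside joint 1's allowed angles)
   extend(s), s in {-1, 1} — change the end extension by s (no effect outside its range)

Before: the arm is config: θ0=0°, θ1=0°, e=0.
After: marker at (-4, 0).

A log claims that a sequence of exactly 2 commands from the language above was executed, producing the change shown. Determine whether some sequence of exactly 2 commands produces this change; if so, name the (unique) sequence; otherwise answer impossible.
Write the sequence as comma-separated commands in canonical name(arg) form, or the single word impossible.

rotate(0, 90), rotate(0, 90)

begin: config: θ0=0°, θ1=0°, e=0
1. rotate(0, 90) → config: θ0=90°, θ1=0°, e=0
2. rotate(0, 90) → config: θ0=180°, θ1=0°, e=0
no other 2-command option fits: unique.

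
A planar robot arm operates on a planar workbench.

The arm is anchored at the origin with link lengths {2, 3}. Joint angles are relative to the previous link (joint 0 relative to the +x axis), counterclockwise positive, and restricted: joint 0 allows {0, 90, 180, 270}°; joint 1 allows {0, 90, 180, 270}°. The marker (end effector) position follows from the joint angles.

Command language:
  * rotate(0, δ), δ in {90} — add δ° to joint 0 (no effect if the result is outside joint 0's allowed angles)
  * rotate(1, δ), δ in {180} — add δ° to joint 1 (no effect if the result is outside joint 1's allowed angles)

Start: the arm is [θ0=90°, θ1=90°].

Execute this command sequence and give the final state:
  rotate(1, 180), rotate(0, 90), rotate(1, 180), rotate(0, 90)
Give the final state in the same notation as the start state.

initial: [θ0=90°, θ1=90°]
t=1 rotate(1, 180) ⇒ [θ0=90°, θ1=270°]
t=2 rotate(0, 90) ⇒ [θ0=180°, θ1=270°]
t=3 rotate(1, 180) ⇒ [θ0=180°, θ1=90°]
t=4 rotate(0, 90) ⇒ [θ0=270°, θ1=90°]

[θ0=270°, θ1=90°]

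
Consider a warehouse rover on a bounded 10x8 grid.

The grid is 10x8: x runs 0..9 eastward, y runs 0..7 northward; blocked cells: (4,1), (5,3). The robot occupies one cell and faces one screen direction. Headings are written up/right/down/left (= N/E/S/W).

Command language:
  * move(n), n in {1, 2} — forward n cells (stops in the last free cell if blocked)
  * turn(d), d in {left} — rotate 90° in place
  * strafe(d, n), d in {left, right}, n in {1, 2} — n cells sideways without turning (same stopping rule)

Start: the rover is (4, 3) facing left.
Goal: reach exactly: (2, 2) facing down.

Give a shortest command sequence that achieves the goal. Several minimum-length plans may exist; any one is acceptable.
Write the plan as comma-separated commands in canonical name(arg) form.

from: (4, 3) facing left
t=1 strafe(left, 1) ⇒ (4, 2) facing left
t=2 move(2) ⇒ (2, 2) facing left
t=3 turn(left) ⇒ (2, 2) facing down
no 2-step plan works, so 3 is optimal.

strafe(left, 1), move(2), turn(left)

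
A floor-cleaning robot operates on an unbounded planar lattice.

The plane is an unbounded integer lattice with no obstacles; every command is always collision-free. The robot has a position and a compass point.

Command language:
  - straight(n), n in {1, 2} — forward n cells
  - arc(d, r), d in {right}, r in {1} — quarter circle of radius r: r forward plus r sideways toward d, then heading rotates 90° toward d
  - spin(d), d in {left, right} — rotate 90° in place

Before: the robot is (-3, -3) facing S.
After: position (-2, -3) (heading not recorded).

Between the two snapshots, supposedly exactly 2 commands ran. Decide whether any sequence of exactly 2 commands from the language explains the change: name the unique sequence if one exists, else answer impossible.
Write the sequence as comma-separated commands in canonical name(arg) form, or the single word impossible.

spin(left), straight(1)

key: running straight(1) before spin(left) would end elsewhere — order is forced
start: (-3, -3) facing S
t=1 spin(left) ⇒ (-3, -3) facing E
t=2 straight(1) ⇒ (-2, -3) facing E
no rival 2-sequence matches.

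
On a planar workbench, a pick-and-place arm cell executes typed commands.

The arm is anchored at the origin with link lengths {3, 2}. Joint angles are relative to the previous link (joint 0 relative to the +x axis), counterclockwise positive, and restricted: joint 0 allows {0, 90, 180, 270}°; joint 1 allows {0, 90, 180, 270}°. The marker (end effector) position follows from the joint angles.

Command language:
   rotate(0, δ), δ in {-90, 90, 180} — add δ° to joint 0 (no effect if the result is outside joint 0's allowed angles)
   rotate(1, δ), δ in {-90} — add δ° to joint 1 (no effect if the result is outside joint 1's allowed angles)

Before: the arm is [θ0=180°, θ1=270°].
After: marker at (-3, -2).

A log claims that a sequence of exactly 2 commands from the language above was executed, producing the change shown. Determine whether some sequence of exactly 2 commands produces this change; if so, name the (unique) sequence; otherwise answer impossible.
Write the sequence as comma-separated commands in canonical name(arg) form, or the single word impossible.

rotate(1, -90), rotate(1, -90)

initial: [θ0=180°, θ1=270°]
[1] after rotate(1, -90): [θ0=180°, θ1=180°]
[2] after rotate(1, -90): [θ0=180°, θ1=90°]
no rival 2-sequence matches.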